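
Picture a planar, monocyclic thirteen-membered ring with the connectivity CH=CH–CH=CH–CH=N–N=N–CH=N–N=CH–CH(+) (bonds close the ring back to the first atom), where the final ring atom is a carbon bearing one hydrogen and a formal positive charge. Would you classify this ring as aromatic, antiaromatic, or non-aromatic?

Antiaromatic

All ring atoms are sp² and supply a p orbital to the ring (every atom in a ring double bond is sp² and brings one electron to the p orbital; the doubly-bonded nitrogens are pyridine-type — their lone pairs lie in the ring plane, leaving one electron in the p orbital; the carbocation has an empty p orbital); the conjugation is uninterrupted.
π-electron count: 6 × 2 = 12 from the double-bond units + 0 from the CH(+) atom = 12.
12 = 4(3); a planar, fully conjugated 4n system is antiaromatic.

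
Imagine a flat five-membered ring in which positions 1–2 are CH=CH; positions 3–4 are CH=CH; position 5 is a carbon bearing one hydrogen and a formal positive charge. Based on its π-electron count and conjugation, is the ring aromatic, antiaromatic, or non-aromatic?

Check conjugation: each doubly-bonded ring atom is sp² with one p-orbital electron; the carbocation has an empty p orbital — every position has a p orbital, so the cyclic π system is continuous.
Counting π electrons: 2 × 2 = 4 from the double-bond units + 0 from the CH(+) atom = 4.
A 4n π count (4, n = 1) in a planar conjugated ring means antiaromatic.
(This ring is the cyclopentadienyl cation.)

Antiaromatic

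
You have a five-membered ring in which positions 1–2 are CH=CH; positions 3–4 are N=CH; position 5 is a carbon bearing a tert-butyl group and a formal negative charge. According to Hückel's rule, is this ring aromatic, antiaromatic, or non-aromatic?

All ring atoms are sp² and supply a p orbital to the ring (each doubly-bonded ring atom is sp² with one p-orbital electron; each =N– nitrogen is pyridine-type (lone pair in the sp² plane, one electron in the p orbital); the carbanion's lone pair occupies the p orbital); the conjugation is uninterrupted.
π-electron count: 2 × 2 = 4 from the double-bond units + 2 from the C(tert-butyl)(-) atom = 6.
That gives a 4n+2 count (6, n = 1).

Aromatic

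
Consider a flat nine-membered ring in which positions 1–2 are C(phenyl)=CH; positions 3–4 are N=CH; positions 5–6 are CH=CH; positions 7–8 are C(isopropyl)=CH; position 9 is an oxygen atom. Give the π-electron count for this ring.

All ring atoms are sp² and supply a p orbital to the ring (each doubly-bonded ring atom is sp² with one p-orbital electron; the doubly-bonded nitrogens are pyridine-type — their lone pairs lie in the ring plane, leaving one electron in the p orbital; the oxygen donates one lone pair from its p orbital); the conjugation is uninterrupted.
Tallying contributions gives 4 × 2 = 8 from the double-bond units + 2 from the O atom = 10.

10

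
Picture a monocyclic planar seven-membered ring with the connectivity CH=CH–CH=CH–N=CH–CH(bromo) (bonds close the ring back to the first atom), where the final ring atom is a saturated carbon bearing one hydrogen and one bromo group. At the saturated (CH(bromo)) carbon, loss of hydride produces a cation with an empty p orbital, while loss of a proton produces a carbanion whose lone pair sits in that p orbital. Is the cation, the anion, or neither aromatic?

The cation

In both ions every ring atom is sp² and contributes a p orbital, so both rings are fully conjugated.
Cation: 3 × 2 + 0 = 6 π electrons → 4(1)+2, aromatic.
Anion: 3 × 2 + 2 = 8 π electrons → 4(2), antiaromatic.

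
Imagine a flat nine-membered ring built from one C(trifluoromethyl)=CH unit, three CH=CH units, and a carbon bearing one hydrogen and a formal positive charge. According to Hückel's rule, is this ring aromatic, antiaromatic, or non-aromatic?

All ring atoms are sp² and supply a p orbital to the ring (each doubly-bonded ring atom is sp² with one p-orbital electron; the carbocation has an empty p orbital); the conjugation is uninterrupted.
π-electron count: 4 × 2 = 8 from the double-bond units + 0 from the CH(+) atom = 8.
With 8 = 4·2 π electrons, Hückel's rule classifies the planar ring as antiaromatic.

Antiaromatic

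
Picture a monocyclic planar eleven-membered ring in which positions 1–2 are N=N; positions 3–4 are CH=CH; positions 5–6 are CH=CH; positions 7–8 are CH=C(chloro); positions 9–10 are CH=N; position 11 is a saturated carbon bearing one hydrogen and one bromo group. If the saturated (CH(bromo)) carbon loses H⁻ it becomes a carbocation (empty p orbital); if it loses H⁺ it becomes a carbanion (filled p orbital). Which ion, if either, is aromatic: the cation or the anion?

In either ion the ring is fully conjugated: every atom, including the new sp² carbon, supplies a p orbital.
Cation: 5 × 2 + 0 = 10 π electrons → 4(2)+2, aromatic.
Anion: 5 × 2 + 2 = 12 π electrons → 4(3), antiaromatic.

The cation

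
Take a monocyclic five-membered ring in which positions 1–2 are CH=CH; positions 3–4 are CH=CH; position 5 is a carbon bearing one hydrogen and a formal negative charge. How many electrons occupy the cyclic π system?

6

The p orbitals form a continuous loop: every atom in a ring double bond is sp² and brings one electron to the p orbital; the carbanion's lone pair occupies the p orbital. The ring is fully conjugated.
Adding the contributions, 2 × 2 = 4 from the double-bond units + 2 from the CH(-) atom = 6.
(This ring is the cyclopentadienyl anion.)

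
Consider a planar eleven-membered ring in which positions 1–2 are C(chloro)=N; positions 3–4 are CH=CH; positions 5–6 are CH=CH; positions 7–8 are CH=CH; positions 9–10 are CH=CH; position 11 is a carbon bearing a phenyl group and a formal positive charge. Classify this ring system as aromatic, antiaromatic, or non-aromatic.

Every ring atom contributes a p orbital perpendicular to the ring (the double-bond atoms are sp², each contributing one p electron; each sp² =N– keeps its lone pair in-plane and puts one electron into the π system; the carbocation has an empty p orbital), so the π system is cyclic and fully conjugated.
Counting π electrons: 5 × 2 = 10 from the double-bond units + 0 from the C(phenyl)(+) atom = 10.
Since 10 = 4·2 + 2, the ring meets the 4n+2 criterion.

Aromatic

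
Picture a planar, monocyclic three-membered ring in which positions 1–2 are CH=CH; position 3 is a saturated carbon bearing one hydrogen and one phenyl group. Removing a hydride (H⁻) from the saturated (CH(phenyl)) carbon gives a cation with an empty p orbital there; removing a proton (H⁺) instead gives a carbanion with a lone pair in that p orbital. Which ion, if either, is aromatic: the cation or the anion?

In both ions every ring atom is sp² and contributes a p orbital, so both rings are fully conjugated.
Cation: 1 × 2 + 0 = 2 π electrons → 4(0)+2, aromatic.
Anion: 1 × 2 + 2 = 4 π electrons → 4(1), antiaromatic.

The cation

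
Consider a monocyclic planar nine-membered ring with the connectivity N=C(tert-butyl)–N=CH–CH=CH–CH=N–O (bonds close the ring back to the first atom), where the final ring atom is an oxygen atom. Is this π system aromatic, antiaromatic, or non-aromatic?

Aromatic

All ring atoms are sp² and supply a p orbital to the ring (every atom in a ring double bond is sp² and brings one electron to the p orbital; the doubly-bonded nitrogens are pyridine-type — their lone pairs lie in the ring plane, leaving one electron in the p orbital; the oxygen donates one lone pair from its p orbital); the conjugation is uninterrupted.
π-electron count: 4 × 2 = 8 from the double-bond units + 2 from the O atom = 10.
That gives a 4n+2 count (10, n = 2).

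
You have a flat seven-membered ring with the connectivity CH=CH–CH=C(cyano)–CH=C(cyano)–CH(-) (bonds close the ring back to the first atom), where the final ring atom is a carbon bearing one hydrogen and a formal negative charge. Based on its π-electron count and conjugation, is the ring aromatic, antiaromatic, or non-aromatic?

Antiaromatic

The p orbitals form a continuous loop: each doubly-bonded ring atom is sp² with one p-orbital electron; the carbanion's lone pair occupies the p orbital. The ring is fully conjugated.
Adding the contributions, 3 × 2 = 6 from the double-bond units + 2 from the CH(-) atom = 8.
8 is a 4n count (n = 2), so the planar conjugated ring is antiaromatic.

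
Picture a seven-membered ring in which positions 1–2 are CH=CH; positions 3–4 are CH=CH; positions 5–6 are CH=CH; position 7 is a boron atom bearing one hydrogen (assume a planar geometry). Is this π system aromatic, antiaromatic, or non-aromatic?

Every ring atom contributes a p orbital perpendicular to the ring (the double-bond atoms are sp², each contributing one p electron; the boron has an empty p orbital), so the π system is cyclic and fully conjugated.
Adding the contributions, 3 × 2 = 6 from the double-bond units + 0 from the BH atom = 6.
6 = 4(1) + 2, which satisfies Hückel's 4n+2 rule.

Aromatic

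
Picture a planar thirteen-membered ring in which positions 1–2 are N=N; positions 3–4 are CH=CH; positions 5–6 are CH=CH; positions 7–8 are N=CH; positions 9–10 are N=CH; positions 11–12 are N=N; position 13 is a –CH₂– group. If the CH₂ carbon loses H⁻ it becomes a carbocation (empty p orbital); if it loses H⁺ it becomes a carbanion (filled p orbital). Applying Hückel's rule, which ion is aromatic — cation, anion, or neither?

In either ion the ring is fully conjugated: every atom, including the new sp² carbon, supplies a p orbital.
Cation: 6 × 2 + 0 = 12 π electrons → 4(3), antiaromatic.
Anion: 6 × 2 + 2 = 14 π electrons → 4(3)+2, aromatic.

The anion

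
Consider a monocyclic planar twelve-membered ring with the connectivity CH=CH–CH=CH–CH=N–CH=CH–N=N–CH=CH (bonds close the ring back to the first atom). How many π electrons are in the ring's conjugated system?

All ring atoms are sp² and supply a p orbital to the ring (each doubly-bonded ring atom is sp² with one p-orbital electron; each =N– nitrogen is pyridine-type (lone pair in the sp² plane, one electron in the p orbital)); the conjugation is uninterrupted.
Tallying contributions gives 6 × 2 = 12 from the 6 double-bond units.

12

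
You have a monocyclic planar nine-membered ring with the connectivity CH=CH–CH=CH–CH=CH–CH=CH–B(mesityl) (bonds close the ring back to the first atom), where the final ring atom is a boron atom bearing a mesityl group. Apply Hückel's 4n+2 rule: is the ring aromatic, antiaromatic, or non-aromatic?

Every ring atom contributes a p orbital perpendicular to the ring (every atom in a ring double bond is sp² and brings one electron to the p orbital; the boron has an empty p orbital), so the π system is cyclic and fully conjugated.
Tallying contributions gives 4 × 2 = 8 from the double-bond units + 0 from the B(mesityl) atom = 8.
8 = 4(2); a planar, fully conjugated 4n system is antiaromatic.

Antiaromatic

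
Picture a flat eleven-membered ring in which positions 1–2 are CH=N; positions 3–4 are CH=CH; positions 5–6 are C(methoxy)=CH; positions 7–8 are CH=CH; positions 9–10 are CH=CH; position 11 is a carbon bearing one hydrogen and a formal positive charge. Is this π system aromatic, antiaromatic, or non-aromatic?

Aromatic

All ring atoms are sp² and supply a p orbital to the ring (the double-bond atoms are sp², each contributing one p electron; each =N– nitrogen is pyridine-type (lone pair in the sp² plane, one electron in the p orbital); the carbocation has an empty p orbital); the conjugation is uninterrupted.
Adding the contributions, 5 × 2 = 10 from the double-bond units + 0 from the CH(+) atom = 10.
10 = 4(2) + 2, which satisfies Hückel's 4n+2 rule.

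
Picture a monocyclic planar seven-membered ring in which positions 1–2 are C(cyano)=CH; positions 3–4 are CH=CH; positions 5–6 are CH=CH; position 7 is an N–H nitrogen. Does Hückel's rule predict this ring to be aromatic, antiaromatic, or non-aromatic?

Antiaromatic

The p orbitals form a continuous loop: every atom in a ring double bond is sp² and brings one electron to the p orbital; the pyrrole-type nitrogen donates its lone pair from the p orbital. The ring is fully conjugated.
π-electron count: 3 × 2 = 6 from the double-bond units + 2 from the NH atom = 8.
A 4n π count (8, n = 2) in a planar conjugated ring means antiaromatic.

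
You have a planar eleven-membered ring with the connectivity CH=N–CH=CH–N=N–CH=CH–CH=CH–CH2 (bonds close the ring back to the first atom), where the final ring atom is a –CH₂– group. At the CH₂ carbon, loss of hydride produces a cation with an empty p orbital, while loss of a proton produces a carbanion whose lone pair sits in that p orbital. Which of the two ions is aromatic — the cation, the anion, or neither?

Both ions have a continuous loop of p orbitals — each ring atom is sp².
Cation: 5 × 2 + 0 = 10 π electrons → 4(2)+2, aromatic.
Anion: 5 × 2 + 2 = 12 π electrons → 4(3), antiaromatic.

The cation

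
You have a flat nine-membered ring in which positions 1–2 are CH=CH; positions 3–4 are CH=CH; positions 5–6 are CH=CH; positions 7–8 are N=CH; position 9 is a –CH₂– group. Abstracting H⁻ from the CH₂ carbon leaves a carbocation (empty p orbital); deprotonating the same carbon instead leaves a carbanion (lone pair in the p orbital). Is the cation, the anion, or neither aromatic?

The anion

In both ions every ring atom is sp² and contributes a p orbital, so both rings are fully conjugated.
Cation: 4 × 2 + 0 = 8 π electrons → 4(2), antiaromatic.
Anion: 4 × 2 + 2 = 10 π electrons → 4(2)+2, aromatic.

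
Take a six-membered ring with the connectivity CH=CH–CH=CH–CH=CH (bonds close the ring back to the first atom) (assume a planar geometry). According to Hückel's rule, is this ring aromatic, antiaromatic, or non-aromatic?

Aromatic

The p orbitals form a continuous loop: each doubly-bonded ring atom is sp² with one p-orbital electron. The ring is fully conjugated.
Counting π electrons: 3 × 2 = 6 from the 3 double-bond units.
With 6 π electrons (n = 1), the Hückel 4n+2 condition holds.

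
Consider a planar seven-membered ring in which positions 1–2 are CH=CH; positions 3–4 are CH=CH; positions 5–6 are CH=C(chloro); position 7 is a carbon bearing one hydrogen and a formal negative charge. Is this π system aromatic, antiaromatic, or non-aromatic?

Antiaromatic

Check conjugation: the double-bond atoms are sp², each contributing one p electron; the carbanion's lone pair occupies the p orbital — every position has a p orbital, so the cyclic π system is continuous.
Adding the contributions, 3 × 2 = 6 from the double-bond units + 2 from the CH(-) atom = 8.
A 4n π count (8, n = 2) in a planar conjugated ring means antiaromatic.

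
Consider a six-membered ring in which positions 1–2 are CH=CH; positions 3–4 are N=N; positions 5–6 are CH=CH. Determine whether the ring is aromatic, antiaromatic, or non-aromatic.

The p orbitals form a continuous loop: the double-bond atoms are sp², each contributing one p electron; the doubly-bonded nitrogens are pyridine-type — their lone pairs lie in the ring plane, leaving one electron in the p orbital. The ring is fully conjugated.
Counting π electrons: 3 × 2 = 6 from the 3 double-bond units.
6 = 4(1) + 2, which satisfies Hückel's 4n+2 rule.

Aromatic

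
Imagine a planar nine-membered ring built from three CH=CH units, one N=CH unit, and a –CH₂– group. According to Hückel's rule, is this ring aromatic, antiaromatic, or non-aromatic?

The CH2 position has four σ bonds — the tetrahedral CH₂ carbon is sp³ and has no p orbital in the ring π system — so the cyclic conjugation is interrupted.
A ring that is not fully conjugated cannot be aromatic or antiaromatic regardless of its π-electron count.

Non-aromatic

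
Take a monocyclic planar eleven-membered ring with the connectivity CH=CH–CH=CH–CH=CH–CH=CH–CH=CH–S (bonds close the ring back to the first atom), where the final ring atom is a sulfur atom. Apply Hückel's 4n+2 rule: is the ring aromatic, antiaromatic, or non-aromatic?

Check conjugation: every atom in a ring double bond is sp² and brings one electron to the p orbital; the sulfur donates one lone pair from its p orbital — every position has a p orbital, so the cyclic π system is continuous.
Adding the contributions, 5 × 2 = 10 from the double-bond units + 2 from the S atom = 12.
With 12 = 4·3 π electrons, Hückel's rule classifies the planar ring as antiaromatic.

Antiaromatic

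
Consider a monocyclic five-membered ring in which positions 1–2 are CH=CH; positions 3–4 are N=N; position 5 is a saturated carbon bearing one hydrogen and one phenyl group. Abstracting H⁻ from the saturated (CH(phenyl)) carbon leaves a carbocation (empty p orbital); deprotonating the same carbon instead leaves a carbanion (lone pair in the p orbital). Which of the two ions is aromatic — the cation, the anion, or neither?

Both ions have a continuous loop of p orbitals — each ring atom is sp².
Cation: 2 × 2 + 0 = 4 π electrons → 4(1), antiaromatic.
Anion: 2 × 2 + 2 = 6 π electrons → 4(1)+2, aromatic.

The anion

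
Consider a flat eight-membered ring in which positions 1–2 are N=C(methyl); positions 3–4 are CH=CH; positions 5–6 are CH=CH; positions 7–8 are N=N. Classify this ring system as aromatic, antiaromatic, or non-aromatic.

Antiaromatic

Every ring atom contributes a p orbital perpendicular to the ring (every atom in a ring double bond is sp² and brings one electron to the p orbital; each =N– nitrogen is pyridine-type (lone pair in the sp² plane, one electron in the p orbital)), so the π system is cyclic and fully conjugated.
π-electron count: 4 × 2 = 8 from the 4 double-bond units.
8 = 4(2); a planar, fully conjugated 4n system is antiaromatic.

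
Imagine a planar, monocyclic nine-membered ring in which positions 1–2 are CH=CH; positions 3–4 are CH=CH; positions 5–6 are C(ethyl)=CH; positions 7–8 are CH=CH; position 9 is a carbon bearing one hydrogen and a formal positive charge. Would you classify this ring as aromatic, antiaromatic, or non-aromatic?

Check conjugation: every atom in a ring double bond is sp² and brings one electron to the p orbital; the carbocation has an empty p orbital — every position has a p orbital, so the cyclic π system is continuous.
Tallying contributions gives 4 × 2 = 8 from the double-bond units + 0 from the CH(+) atom = 8.
8 is a 4n count (n = 2), so the planar conjugated ring is antiaromatic.

Antiaromatic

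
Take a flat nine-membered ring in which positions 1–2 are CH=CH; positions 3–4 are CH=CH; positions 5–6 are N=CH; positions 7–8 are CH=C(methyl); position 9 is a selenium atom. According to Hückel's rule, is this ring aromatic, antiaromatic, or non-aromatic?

Aromatic

The p orbitals form a continuous loop: each doubly-bonded ring atom is sp² with one p-orbital electron; each sp² =N– keeps its lone pair in-plane and puts one electron into the π system; the selenium donates one lone pair from its p orbital. The ring is fully conjugated.
Tallying contributions gives 4 × 2 = 8 from the double-bond units + 2 from the Se atom = 10.
10 = 4(2) + 2, which satisfies Hückel's 4n+2 rule.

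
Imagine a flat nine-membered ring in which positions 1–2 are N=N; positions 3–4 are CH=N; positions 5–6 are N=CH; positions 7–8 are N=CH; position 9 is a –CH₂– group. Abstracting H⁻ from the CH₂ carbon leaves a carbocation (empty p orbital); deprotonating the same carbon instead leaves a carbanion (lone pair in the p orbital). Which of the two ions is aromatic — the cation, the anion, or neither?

In either ion the ring is fully conjugated: every atom, including the new sp² carbon, supplies a p orbital.
Cation: 4 × 2 + 0 = 8 π electrons → 4(2), antiaromatic.
Anion: 4 × 2 + 2 = 10 π electrons → 4(2)+2, aromatic.

The anion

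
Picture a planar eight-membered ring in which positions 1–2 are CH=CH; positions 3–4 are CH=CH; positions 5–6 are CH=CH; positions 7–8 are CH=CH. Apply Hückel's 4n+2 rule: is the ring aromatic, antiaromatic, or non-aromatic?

Antiaromatic

All ring atoms are sp² and supply a p orbital to the ring (every atom in a ring double bond is sp² and brings one electron to the p orbital); the conjugation is uninterrupted.
Counting π electrons: 4 × 2 = 8 from the 4 double-bond units.
8 = 4(2); a planar, fully conjugated 4n system is antiaromatic.
(The species described is cyclooctatetraene.)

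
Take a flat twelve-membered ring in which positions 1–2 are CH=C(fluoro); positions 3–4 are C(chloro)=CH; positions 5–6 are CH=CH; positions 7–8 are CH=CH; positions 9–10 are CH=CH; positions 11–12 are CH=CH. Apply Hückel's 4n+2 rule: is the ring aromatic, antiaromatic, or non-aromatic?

Every ring atom contributes a p orbital perpendicular to the ring (every atom in a ring double bond is sp² and brings one electron to the p orbital), so the π system is cyclic and fully conjugated.
Counting π electrons: 6 × 2 = 12 from the 6 double-bond units.
With 12 = 4·3 π electrons, Hückel's rule classifies the planar ring as antiaromatic.

Antiaromatic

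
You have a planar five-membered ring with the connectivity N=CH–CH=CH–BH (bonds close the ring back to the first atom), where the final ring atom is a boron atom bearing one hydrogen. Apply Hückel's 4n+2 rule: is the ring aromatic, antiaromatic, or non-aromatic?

Antiaromatic

Check conjugation: each doubly-bonded ring atom is sp² with one p-orbital electron; each =N– nitrogen is pyridine-type (lone pair in the sp² plane, one electron in the p orbital); the boron has an empty p orbital — every position has a p orbital, so the cyclic π system is continuous.
Tallying contributions gives 2 × 2 = 4 from the double-bond units + 0 from the BH atom = 4.
4 = 4(1); a planar, fully conjugated 4n system is antiaromatic.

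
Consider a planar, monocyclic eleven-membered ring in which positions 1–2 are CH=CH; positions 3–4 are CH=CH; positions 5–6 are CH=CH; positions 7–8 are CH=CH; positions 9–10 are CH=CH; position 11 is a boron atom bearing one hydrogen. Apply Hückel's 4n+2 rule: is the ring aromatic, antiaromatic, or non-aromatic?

Aromatic

Check conjugation: every atom in a ring double bond is sp² and brings one electron to the p orbital; the boron has an empty p orbital — every position has a p orbital, so the cyclic π system is continuous.
π-electron count: 5 × 2 = 10 from the double-bond units + 0 from the BH atom = 10.
10 = 4(2) + 2, which satisfies Hückel's 4n+2 rule.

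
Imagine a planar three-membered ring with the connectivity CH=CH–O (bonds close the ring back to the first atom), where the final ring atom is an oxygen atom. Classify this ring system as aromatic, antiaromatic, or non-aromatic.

Every ring atom contributes a p orbital perpendicular to the ring (each doubly-bonded ring atom is sp² with one p-orbital electron; the oxygen donates one lone pair from its p orbital), so the π system is cyclic and fully conjugated.
Adding the contributions, 1 × 2 = 2 from the double-bond unit + 2 from the O atom = 4.
4 = 4(1); a planar, fully conjugated 4n system is antiaromatic.
This is oxirene.

Antiaromatic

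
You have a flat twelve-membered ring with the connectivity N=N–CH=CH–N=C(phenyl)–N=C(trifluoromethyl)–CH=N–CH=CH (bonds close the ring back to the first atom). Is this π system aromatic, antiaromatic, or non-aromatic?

The p orbitals form a continuous loop: each doubly-bonded ring atom is sp² with one p-orbital electron; each sp² =N– keeps its lone pair in-plane and puts one electron into the π system. The ring is fully conjugated.
Tallying contributions gives 6 × 2 = 12 from the 6 double-bond units.
12 = 4(3); a planar, fully conjugated 4n system is antiaromatic.

Antiaromatic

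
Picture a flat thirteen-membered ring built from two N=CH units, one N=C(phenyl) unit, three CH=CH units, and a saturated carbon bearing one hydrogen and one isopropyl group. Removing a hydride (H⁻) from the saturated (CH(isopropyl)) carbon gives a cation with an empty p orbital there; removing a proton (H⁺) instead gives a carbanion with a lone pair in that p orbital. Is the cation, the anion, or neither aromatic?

Both ions have a continuous loop of p orbitals — each ring atom is sp².
Cation: 6 × 2 + 0 = 12 π electrons → 4(3), antiaromatic.
Anion: 6 × 2 + 2 = 14 π electrons → 4(3)+2, aromatic.

The anion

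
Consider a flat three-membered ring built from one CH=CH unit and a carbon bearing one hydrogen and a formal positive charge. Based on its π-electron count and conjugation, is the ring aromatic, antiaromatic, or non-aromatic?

Aromatic

All ring atoms are sp² and supply a p orbital to the ring (each doubly-bonded ring atom is sp² with one p-orbital electron; the carbocation has an empty p orbital); the conjugation is uninterrupted.
π-electron count: 1 × 2 = 2 from the double-bond unit + 0 from the CH(+) atom = 2.
Since 2 = 4·0 + 2, the ring meets the 4n+2 criterion.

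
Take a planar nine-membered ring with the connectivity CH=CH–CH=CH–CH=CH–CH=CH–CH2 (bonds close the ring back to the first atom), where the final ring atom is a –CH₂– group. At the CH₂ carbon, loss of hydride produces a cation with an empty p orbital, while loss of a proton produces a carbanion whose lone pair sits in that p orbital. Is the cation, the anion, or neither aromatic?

The anion

Once that carbon is sp², every ring atom has a p orbital and both ions are fully conjugated.
Cation: 4 × 2 + 0 = 8 π electrons → 4(2), antiaromatic.
Anion: 4 × 2 + 2 = 10 π electrons → 4(2)+2, aromatic.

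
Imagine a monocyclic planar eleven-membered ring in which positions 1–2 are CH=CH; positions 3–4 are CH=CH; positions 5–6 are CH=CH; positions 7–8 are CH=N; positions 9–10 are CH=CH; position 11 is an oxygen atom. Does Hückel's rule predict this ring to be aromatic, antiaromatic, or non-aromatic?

Antiaromatic

Check conjugation: every atom in a ring double bond is sp² and brings one electron to the p orbital; each sp² =N– keeps its lone pair in-plane and puts one electron into the π system; the oxygen donates one lone pair from its p orbital — every position has a p orbital, so the cyclic π system is continuous.
Counting π electrons: 5 × 2 = 10 from the double-bond units + 2 from the O atom = 12.
12 is a 4n count (n = 3), so the planar conjugated ring is antiaromatic.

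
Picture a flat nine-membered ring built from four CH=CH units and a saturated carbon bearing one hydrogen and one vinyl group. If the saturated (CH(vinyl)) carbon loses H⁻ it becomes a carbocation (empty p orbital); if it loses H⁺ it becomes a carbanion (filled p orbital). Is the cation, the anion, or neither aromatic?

In either ion the ring is fully conjugated: every atom, including the new sp² carbon, supplies a p orbital.
Cation: 4 × 2 + 0 = 8 π electrons → 4(2), antiaromatic.
Anion: 4 × 2 + 2 = 10 π electrons → 4(2)+2, aromatic.

The anion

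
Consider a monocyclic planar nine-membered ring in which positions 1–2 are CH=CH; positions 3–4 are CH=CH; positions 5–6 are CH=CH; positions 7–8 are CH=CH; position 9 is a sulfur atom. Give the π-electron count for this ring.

10

The p orbitals form a continuous loop: the double-bond atoms are sp², each contributing one p electron; the sulfur donates one lone pair from its p orbital. The ring is fully conjugated.
Tallying contributions gives 4 × 2 = 8 from the double-bond units + 2 from the S atom = 10.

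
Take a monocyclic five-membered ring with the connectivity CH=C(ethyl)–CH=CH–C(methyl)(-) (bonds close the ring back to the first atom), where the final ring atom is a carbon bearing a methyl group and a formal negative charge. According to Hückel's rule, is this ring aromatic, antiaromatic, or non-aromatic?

Check conjugation: the double-bond atoms are sp², each contributing one p electron; the carbanion's lone pair occupies the p orbital — every position has a p orbital, so the cyclic π system is continuous.
Tallying contributions gives 2 × 2 = 4 from the double-bond units + 2 from the C(methyl)(-) atom = 6.
With 6 π electrons (n = 1), the Hückel 4n+2 condition holds.

Aromatic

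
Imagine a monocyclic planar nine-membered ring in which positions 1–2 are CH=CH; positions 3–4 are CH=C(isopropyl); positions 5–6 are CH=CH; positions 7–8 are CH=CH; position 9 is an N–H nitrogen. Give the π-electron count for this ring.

Check conjugation: the double-bond atoms are sp², each contributing one p electron; the pyrrole-type nitrogen donates its lone pair from the p orbital — every position has a p orbital, so the cyclic π system is continuous.
π-electron count: 4 × 2 = 8 from the double-bond units + 2 from the NH atom = 10.

10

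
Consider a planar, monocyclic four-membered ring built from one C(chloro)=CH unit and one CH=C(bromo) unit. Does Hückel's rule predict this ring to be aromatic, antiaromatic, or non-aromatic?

The p orbitals form a continuous loop: the double-bond atoms are sp², each contributing one p electron. The ring is fully conjugated.
Adding the contributions, 2 × 2 = 4 from the 2 double-bond units.
A 4n π count (4, n = 1) in a planar conjugated ring means antiaromatic.

Antiaromatic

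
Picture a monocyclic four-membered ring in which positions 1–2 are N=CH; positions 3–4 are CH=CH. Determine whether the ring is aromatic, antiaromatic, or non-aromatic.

Antiaromatic

Check conjugation: every atom in a ring double bond is sp² and brings one electron to the p orbital; each =N– nitrogen is pyridine-type (lone pair in the sp² plane, one electron in the p orbital) — every position has a p orbital, so the cyclic π system is continuous.
Counting π electrons: 2 × 2 = 4 from the 2 double-bond units.
A 4n π count (4, n = 1) in a planar conjugated ring means antiaromatic.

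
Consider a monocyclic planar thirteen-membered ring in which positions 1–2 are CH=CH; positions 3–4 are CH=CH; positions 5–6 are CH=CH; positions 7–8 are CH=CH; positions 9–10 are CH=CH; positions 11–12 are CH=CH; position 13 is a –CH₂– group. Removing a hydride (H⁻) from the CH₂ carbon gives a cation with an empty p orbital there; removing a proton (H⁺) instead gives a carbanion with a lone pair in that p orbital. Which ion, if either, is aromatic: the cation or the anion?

The anion

Both ions have a continuous loop of p orbitals — each ring atom is sp².
Cation: 6 × 2 + 0 = 12 π electrons → 4(3), antiaromatic.
Anion: 6 × 2 + 2 = 14 π electrons → 4(3)+2, aromatic.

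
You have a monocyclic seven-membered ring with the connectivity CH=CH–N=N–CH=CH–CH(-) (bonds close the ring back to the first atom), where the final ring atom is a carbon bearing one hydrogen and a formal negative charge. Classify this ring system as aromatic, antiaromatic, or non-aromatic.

Antiaromatic

Check conjugation: each doubly-bonded ring atom is sp² with one p-orbital electron; each =N– nitrogen is pyridine-type (lone pair in the sp² plane, one electron in the p orbital); the carbanion's lone pair occupies the p orbital — every position has a p orbital, so the cyclic π system is continuous.
Adding the contributions, 3 × 2 = 6 from the double-bond units + 2 from the CH(-) atom = 8.
8 is a 4n count (n = 2), so the planar conjugated ring is antiaromatic.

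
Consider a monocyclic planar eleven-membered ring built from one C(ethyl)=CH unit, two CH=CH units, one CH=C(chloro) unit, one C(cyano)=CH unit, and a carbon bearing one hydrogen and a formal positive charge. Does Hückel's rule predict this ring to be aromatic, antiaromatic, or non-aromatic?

Aromatic

Check conjugation: the double-bond atoms are sp², each contributing one p electron; the carbocation has an empty p orbital — every position has a p orbital, so the cyclic π system is continuous.
Counting π electrons: 5 × 2 = 10 from the double-bond units + 0 from the CH(+) atom = 10.
10 = 4(2) + 2, which satisfies Hückel's 4n+2 rule.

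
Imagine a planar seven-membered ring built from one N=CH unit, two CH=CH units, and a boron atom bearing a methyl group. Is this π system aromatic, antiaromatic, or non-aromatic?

The p orbitals form a continuous loop: each doubly-bonded ring atom is sp² with one p-orbital electron; each sp² =N– keeps its lone pair in-plane and puts one electron into the π system; the boron has an empty p orbital. The ring is fully conjugated.
Counting π electrons: 3 × 2 = 6 from the double-bond units + 0 from the B(methyl) atom = 6.
With 6 π electrons (n = 1), the Hückel 4n+2 condition holds.

Aromatic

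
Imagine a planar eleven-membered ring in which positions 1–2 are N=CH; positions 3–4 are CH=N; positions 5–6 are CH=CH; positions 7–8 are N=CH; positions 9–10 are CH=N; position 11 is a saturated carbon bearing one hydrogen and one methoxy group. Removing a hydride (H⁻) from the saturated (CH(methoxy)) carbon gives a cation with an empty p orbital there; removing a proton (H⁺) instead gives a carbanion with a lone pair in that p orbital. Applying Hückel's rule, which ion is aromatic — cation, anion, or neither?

In either ion the ring is fully conjugated: every atom, including the new sp² carbon, supplies a p orbital.
Cation: 5 × 2 + 0 = 10 π electrons → 4(2)+2, aromatic.
Anion: 5 × 2 + 2 = 12 π electrons → 4(3), antiaromatic.

The cation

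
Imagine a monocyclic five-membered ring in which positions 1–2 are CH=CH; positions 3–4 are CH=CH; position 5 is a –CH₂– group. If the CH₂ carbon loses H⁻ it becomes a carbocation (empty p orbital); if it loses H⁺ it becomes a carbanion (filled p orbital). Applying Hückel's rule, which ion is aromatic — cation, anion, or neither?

Both ions have a continuous loop of p orbitals — each ring atom is sp².
Cation: 2 × 2 + 0 = 4 π electrons → 4(1), antiaromatic.
Anion: 2 × 2 + 2 = 6 π electrons → 4(1)+2, aromatic.

The anion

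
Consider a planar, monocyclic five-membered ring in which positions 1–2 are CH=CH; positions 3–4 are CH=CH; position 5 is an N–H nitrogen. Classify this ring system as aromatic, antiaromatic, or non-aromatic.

Aromatic

All ring atoms are sp² and supply a p orbital to the ring (every atom in a ring double bond is sp² and brings one electron to the p orbital; the pyrrole-type nitrogen donates its lone pair from the p orbital); the conjugation is uninterrupted.
Counting π electrons: 2 × 2 = 4 from the double-bond units + 2 from the NH atom = 6.
That gives a 4n+2 count (6, n = 1).
This is pyrrole.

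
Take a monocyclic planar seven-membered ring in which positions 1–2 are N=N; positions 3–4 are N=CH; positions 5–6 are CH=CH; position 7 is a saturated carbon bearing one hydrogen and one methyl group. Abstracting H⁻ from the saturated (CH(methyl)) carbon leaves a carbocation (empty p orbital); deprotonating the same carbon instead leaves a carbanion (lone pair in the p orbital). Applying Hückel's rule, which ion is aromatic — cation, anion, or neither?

The cation

In both ions every ring atom is sp² and contributes a p orbital, so both rings are fully conjugated.
Cation: 3 × 2 + 0 = 6 π electrons → 4(1)+2, aromatic.
Anion: 3 × 2 + 2 = 8 π electrons → 4(2), antiaromatic.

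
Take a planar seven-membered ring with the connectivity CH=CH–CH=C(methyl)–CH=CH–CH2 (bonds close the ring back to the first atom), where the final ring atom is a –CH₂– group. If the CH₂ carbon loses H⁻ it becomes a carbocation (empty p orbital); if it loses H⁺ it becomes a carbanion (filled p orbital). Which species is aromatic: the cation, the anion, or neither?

The cation

In both ions every ring atom is sp² and contributes a p orbital, so both rings are fully conjugated.
Cation: 3 × 2 + 0 = 6 π electrons → 4(1)+2, aromatic.
Anion: 3 × 2 + 2 = 8 π electrons → 4(2), antiaromatic.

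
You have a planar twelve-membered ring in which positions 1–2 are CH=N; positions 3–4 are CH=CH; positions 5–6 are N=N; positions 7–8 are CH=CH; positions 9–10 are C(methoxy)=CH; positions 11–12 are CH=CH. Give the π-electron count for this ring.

12

All ring atoms are sp² and supply a p orbital to the ring (each doubly-bonded ring atom is sp² with one p-orbital electron; the doubly-bonded nitrogens are pyridine-type — their lone pairs lie in the ring plane, leaving one electron in the p orbital); the conjugation is uninterrupted.
π-electron count: 6 × 2 = 12 from the 6 double-bond units.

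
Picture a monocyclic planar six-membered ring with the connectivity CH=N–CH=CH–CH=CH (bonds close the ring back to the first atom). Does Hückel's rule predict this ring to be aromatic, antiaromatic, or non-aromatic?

Aromatic

Every ring atom contributes a p orbital perpendicular to the ring (the double-bond atoms are sp², each contributing one p electron; each sp² =N– keeps its lone pair in-plane and puts one electron into the π system), so the π system is cyclic and fully conjugated.
Adding the contributions, 3 × 2 = 6 from the 3 double-bond units.
With 6 π electrons (n = 1), the Hückel 4n+2 condition holds.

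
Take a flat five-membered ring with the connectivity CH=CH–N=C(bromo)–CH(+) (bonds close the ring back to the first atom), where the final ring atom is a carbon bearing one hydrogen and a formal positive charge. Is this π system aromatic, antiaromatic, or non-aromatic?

Every ring atom contributes a p orbital perpendicular to the ring (every atom in a ring double bond is sp² and brings one electron to the p orbital; each =N– nitrogen is pyridine-type (lone pair in the sp² plane, one electron in the p orbital); the carbocation has an empty p orbital), so the π system is cyclic and fully conjugated.
Counting π electrons: 2 × 2 = 4 from the double-bond units + 0 from the CH(+) atom = 4.
A 4n π count (4, n = 1) in a planar conjugated ring means antiaromatic.

Antiaromatic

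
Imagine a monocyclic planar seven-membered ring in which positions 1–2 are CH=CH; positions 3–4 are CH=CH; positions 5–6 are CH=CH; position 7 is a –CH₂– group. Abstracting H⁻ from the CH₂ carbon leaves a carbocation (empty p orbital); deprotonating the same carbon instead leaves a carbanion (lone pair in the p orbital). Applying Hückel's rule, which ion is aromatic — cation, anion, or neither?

In either ion the ring is fully conjugated: every atom, including the new sp² carbon, supplies a p orbital.
Cation: 3 × 2 + 0 = 6 π electrons → 4(1)+2, aromatic.
Anion: 3 × 2 + 2 = 8 π electrons → 4(2), antiaromatic.

The cation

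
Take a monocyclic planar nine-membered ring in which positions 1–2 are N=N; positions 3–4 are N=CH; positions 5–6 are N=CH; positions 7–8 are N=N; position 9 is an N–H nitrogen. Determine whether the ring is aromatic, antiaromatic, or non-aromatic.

The p orbitals form a continuous loop: each doubly-bonded ring atom is sp² with one p-orbital electron; each sp² =N– keeps its lone pair in-plane and puts one electron into the π system; the pyrrole-type nitrogen donates its lone pair from the p orbital. The ring is fully conjugated.
Tallying contributions gives 4 × 2 = 8 from the double-bond units + 2 from the NH atom = 10.
That gives a 4n+2 count (10, n = 2).

Aromatic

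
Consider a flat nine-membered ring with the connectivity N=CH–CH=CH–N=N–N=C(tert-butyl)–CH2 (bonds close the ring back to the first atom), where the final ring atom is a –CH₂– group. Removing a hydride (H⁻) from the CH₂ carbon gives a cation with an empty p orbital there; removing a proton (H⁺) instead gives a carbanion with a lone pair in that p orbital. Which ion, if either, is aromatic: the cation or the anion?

In either ion the ring is fully conjugated: every atom, including the new sp² carbon, supplies a p orbital.
Cation: 4 × 2 + 0 = 8 π electrons → 4(2), antiaromatic.
Anion: 4 × 2 + 2 = 10 π electrons → 4(2)+2, aromatic.

The anion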